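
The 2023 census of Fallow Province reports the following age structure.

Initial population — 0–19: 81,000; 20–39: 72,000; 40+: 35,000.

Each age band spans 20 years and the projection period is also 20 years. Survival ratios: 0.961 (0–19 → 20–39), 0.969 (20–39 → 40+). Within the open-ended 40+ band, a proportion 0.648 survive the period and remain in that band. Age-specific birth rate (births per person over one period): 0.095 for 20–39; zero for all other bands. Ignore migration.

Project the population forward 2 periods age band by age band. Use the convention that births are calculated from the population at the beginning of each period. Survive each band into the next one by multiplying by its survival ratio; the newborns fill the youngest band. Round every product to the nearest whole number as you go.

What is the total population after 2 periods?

Call the groups 1 to 3, youngest first.
[period 1]
Births: 72000 * 0.095 = 6840
Group 2: 81000 * 0.961 = 77841
Group 3: 72000 * 0.969 + 35000 * 0.648 = 69768 + 22680 = 92448
Giving 6840 / 77841 / 92448.
[period 2]
Births: 77841 * 0.095 = 7395
Group 2: 6840 * 0.961 = 6573
Group 3: 77841 * 0.969 + 92448 * 0.648 = 75428 + 59906 = 135334
Giving 7395 / 6573 / 135334.
Total after period 2: 7395 + 6573 + 135334 = 149302

149302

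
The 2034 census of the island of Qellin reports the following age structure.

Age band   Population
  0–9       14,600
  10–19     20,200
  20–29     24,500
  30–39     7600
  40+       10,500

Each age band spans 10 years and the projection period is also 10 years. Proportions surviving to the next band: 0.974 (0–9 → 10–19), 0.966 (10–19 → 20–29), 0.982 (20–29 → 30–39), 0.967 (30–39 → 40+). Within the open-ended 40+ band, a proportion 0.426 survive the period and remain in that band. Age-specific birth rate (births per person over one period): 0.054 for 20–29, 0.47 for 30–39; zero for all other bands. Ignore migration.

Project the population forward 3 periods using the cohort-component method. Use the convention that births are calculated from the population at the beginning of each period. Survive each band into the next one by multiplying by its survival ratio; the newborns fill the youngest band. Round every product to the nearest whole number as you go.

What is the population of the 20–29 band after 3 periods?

(Groups numbered youngest = 1 to oldest = 5.)
Period 1:
Births: 24500 * 0.054 = 1323, 7600 * 0.47 = 3572 → total 4895
Group 2: 14600 * 0.974 = 14220
Group 3: 20200 * 0.966 = 19513
Group 4: 24500 * 0.982 = 24059
Group 5: 7600 * 0.967 + 10500 * 0.426 = 7349 + 4473 = 11822
Giving 4895 / 14220 / 19513 / 24059 / 11822.
Period 2:
Births: 19513 * 0.054 = 1054, 24059 * 0.47 = 11308 → total 12362
Group 2: 4895 * 0.974 = 4768
Group 3: 14220 * 0.966 = 13737
Group 4: 19513 * 0.982 = 19162
Group 5: 24059 * 0.967 + 11822 * 0.426 = 23265 + 5036 = 28301
Giving 12362 / 4768 / 13737 / 19162 / 28301.
Period 3:
Births: 13737 * 0.054 = 742, 19162 * 0.47 = 9006 → total 9748
Group 2: 12362 * 0.974 = 12041
Group 3: 4768 * 0.966 = 4606
Group 4: 13737 * 0.982 = 13490
Group 5: 19162 * 0.967 + 28301 * 0.426 = 18530 + 12056 = 30586
Giving 9748 / 12041 / 4606 / 13490 / 30586.

4606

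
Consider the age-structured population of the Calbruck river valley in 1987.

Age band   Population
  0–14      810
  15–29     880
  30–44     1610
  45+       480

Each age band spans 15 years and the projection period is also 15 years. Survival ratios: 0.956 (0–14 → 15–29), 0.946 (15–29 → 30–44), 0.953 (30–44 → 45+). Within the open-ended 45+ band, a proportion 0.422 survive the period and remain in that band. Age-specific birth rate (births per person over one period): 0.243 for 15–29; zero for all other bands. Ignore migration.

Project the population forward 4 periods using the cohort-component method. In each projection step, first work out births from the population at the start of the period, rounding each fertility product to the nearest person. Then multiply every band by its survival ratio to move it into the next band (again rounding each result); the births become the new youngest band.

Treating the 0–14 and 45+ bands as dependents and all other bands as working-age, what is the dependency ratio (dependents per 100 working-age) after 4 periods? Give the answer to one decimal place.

364.7

After projecting period 1:
Births: 880 × 0.243 = 214
15–29: 810 × 0.956 = 774
30–44: 880 × 0.946 = 832
45+: 1610 × 0.953 + 480 × 0.422 = 1534 + 203 = 1737
End of period: [214, 774, 832, 1737]
After projecting period 2:
Births: 774 × 0.243 = 188
15–29: 214 × 0.956 = 205
30–44: 774 × 0.946 = 732
45+: 832 × 0.953 + 1737 × 0.422 = 793 + 733 = 1526
End of period: [188, 205, 732, 1526]
After projecting period 3:
Births: 205 × 0.243 = 50
15–29: 188 × 0.956 = 180
30–44: 205 × 0.946 = 194
45+: 732 × 0.953 + 1526 × 0.422 = 698 + 644 = 1342
End of period: [50, 180, 194, 1342]
After projecting period 4:
Births: 180 × 0.243 = 44
15–29: 50 × 0.956 = 48
30–44: 180 × 0.946 = 170
45+: 194 × 0.953 + 1342 × 0.422 = 185 + 566 = 751
End of period: [44, 48, 170, 751]
Dependents (band 0–14 + band 45+) = 44 + 751 = 795; working-age = 218; ratio = 795/218 × 100 = 364.7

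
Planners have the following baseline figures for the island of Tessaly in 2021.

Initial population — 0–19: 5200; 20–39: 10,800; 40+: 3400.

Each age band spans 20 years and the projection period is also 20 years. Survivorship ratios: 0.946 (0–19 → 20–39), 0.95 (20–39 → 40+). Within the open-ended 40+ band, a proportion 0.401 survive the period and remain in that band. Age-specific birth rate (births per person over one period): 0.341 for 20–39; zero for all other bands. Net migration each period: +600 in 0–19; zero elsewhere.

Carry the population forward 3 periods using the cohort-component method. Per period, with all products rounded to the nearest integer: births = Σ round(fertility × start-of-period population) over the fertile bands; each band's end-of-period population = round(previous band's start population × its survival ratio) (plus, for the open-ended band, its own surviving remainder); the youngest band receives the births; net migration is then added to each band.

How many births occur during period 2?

1677

(Groups numbered youngest = 1 to oldest = 3.)
— Period 1 —
Births: 10800 × 0.341 = 3683
Group 2: 5200 × 0.946 = 4919
Group 3: 10800 × 0.95 + 3400 × 0.401 = 10260 + 1363 = 11623
Net migration: Group 1 + 600 → 4283
Giving 4283 / 4919 / 11623.
— Period 2 —
Births: 4919 × 0.341 = 1677
Group 2: 4283 × 0.946 = 4052
Group 3: 4919 × 0.95 + 11623 × 0.401 = 4673 + 4661 = 9334
Net migration: Group 1 + 600 → 2277
Giving 2277 / 4052 / 9334.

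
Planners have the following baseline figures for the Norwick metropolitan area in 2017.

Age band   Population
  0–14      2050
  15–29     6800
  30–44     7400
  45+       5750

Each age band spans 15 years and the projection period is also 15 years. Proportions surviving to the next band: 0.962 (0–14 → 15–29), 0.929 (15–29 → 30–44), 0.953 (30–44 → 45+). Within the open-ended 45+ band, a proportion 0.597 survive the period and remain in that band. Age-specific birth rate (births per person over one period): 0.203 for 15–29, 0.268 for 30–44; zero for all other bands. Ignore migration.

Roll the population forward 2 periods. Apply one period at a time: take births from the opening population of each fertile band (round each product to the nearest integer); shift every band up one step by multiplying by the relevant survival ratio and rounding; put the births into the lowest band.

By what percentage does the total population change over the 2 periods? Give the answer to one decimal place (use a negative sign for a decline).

-11.6

Call the bands 1 to 4, youngest first.
Period 1.
Births: 6800 × 0.203 = 1380 ; 7400 × 0.268 = 1983 — total 3363
Band 2: 2050 × 0.962 = 1972
Band 3: 6800 × 0.929 = 6317
Band 4: 7400 × 0.953 + 5750 × 0.597 = 7052 + 3433 = 10485
End of period: [3363, 1972, 6317, 10485]
Period 2.
Births: 1972 × 0.203 = 400 ; 6317 × 0.268 = 1693 — total 2093
Band 2: 3363 × 0.962 = 3235
Band 3: 1972 × 0.929 = 1832
Band 4: 6317 × 0.953 + 10485 × 0.597 = 6020 + 6260 = 12280
End of period: [2093, 3235, 1832, 12280]
Total: 22000 → 19440; change = -2560; percentage change = -11.6%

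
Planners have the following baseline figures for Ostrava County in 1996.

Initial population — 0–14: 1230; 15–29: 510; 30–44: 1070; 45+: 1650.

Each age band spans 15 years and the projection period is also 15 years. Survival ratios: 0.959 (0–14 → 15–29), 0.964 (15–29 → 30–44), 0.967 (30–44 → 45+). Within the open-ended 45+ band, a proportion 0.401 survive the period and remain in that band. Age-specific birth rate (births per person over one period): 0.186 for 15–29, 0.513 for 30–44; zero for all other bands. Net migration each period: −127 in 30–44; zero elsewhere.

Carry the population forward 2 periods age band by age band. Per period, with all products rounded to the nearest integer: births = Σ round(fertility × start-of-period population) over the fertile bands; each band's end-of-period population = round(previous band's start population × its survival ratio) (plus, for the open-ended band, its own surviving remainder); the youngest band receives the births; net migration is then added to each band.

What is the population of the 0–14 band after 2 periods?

406

Period 1:
Births: 510 × 0.186 = 95, 1070 × 0.513 = 549 → total 644
15–29: 1230 × 0.959 = 1180
30–44: 510 × 0.964 = 492
45+: 1070 × 0.967 + 1650 × 0.401 = 1035 + 662 = 1697
Net migration: 30–44 − 127 → 365
Giving 644 / 1180 / 365 / 1697.
Period 2:
Births: 1180 × 0.186 = 219, 365 × 0.513 = 187 → total 406
15–29: 644 × 0.959 = 618
30–44: 1180 × 0.964 = 1138
45+: 365 × 0.967 + 1697 × 0.401 = 353 + 680 = 1033
Net migration: 30–44 − 127 → 1011
Giving 406 / 618 / 1011 / 1033.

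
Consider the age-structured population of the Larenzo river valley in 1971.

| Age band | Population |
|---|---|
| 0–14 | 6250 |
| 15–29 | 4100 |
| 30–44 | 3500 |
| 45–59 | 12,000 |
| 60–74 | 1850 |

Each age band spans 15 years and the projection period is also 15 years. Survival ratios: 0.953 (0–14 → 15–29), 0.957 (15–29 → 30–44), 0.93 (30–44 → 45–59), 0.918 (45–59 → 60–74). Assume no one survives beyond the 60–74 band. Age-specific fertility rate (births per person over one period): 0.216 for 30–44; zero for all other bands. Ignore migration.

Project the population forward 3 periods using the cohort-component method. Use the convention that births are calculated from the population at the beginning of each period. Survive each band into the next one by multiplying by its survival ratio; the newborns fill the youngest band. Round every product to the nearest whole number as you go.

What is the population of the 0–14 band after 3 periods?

Period 1:
Births: 3500 * 0.216 = 756
15–29: 6250 * 0.953 = 5956
30–44: 4100 * 0.957 = 3924
45–59: 3500 * 0.93 = 3255
60–74: 12000 * 0.918 = 11016
→ [756, 5956, 3924, 3255, 11016]
Period 2:
Births: 3924 * 0.216 = 848
15–29: 756 * 0.953 = 720
30–44: 5956 * 0.957 = 5700
45–59: 3924 * 0.93 = 3649
60–74: 3255 * 0.918 = 2988
→ [848, 720, 5700, 3649, 2988]
Period 3:
Births: 5700 * 0.216 = 1231
15–29: 848 * 0.953 = 808
30–44: 720 * 0.957 = 689
45–59: 5700 * 0.93 = 5301
60–74: 3649 * 0.918 = 3350
→ [1231, 808, 689, 5301, 3350]

1231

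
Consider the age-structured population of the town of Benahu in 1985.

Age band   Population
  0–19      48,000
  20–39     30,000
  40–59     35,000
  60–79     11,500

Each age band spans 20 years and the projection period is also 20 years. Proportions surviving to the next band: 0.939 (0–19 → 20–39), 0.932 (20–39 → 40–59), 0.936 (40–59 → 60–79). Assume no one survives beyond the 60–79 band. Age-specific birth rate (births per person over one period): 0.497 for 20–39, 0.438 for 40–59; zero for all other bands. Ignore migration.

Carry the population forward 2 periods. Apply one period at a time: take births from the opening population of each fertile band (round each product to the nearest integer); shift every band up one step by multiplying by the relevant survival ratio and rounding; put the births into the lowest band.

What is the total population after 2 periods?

[period 1]
Births: 30000 × 0.497 = 14910, 35000 × 0.438 = 15330 — total 30240
20–39: 48000 × 0.939 = 45072
40–59: 30000 × 0.932 = 27960
60–79: 35000 × 0.936 = 32760
Population now: 0–19=30240, 20–39=45072, 40–59=27960, 60–79=32760
[period 2]
Births: 45072 × 0.497 = 22401, 27960 × 0.438 = 12246 — total 34647
20–39: 30240 × 0.939 = 28395
40–59: 45072 × 0.932 = 42007
60–79: 27960 × 0.936 = 26171
Population now: 0–19=34647, 20–39=28395, 40–59=42007, 60–79=26171
Total after period 2: 34647 + 28395 + 42007 + 26171 = 131220

131220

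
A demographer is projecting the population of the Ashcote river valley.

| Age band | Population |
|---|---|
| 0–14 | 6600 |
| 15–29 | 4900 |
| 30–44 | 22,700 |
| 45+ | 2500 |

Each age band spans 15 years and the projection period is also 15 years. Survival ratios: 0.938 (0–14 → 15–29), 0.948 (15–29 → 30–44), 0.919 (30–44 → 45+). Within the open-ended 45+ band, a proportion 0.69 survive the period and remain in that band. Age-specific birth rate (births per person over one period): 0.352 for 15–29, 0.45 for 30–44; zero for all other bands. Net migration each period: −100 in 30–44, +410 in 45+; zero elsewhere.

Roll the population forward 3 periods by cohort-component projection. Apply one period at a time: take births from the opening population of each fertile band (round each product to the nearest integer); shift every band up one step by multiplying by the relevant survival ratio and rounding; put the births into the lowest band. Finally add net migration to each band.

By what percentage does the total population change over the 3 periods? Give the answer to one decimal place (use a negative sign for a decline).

(Bands numbered youngest = 1 to oldest = 4.)
After projecting period 1:
Births: 4900 * 0.352 = 1725 ; 22700 * 0.45 = 10215 → 11940
Band 2: 6600 * 0.938 = 6191
Band 3: 4900 * 0.948 = 4645
Band 4: 22700 * 0.919 + 2500 * 0.69 = 20861 + 1725 = 22586
Net migration: Band 3 − 100 → 4545; Band 4 + 410 → 22996
End of period: [11940, 6191, 4545, 22996]
After projecting period 2:
Births: 6191 * 0.352 = 2179 ; 4545 * 0.45 = 2045 → 4224
Band 2: 11940 * 0.938 = 11200
Band 3: 6191 * 0.948 = 5869
Band 4: 4545 * 0.919 + 22996 * 0.69 = 4177 + 15867 = 20044
Net migration: Band 3 − 100 → 5769; Band 4 + 410 → 20454
End of period: [4224, 11200, 5769, 20454]
After projecting period 3:
Births: 11200 * 0.352 = 3942 ; 5769 * 0.45 = 2596 → 6538
Band 2: 4224 * 0.938 = 3962
Band 3: 11200 * 0.948 = 10618
Band 4: 5769 * 0.919 + 20454 * 0.69 = 5302 + 14113 = 19415
Net migration: Band 3 − 100 → 10518; Band 4 + 410 → 19825
End of period: [6538, 3962, 10518, 19825]
Total: 36700 → 40843; change = 4143; percentage change = 11.3%

11.3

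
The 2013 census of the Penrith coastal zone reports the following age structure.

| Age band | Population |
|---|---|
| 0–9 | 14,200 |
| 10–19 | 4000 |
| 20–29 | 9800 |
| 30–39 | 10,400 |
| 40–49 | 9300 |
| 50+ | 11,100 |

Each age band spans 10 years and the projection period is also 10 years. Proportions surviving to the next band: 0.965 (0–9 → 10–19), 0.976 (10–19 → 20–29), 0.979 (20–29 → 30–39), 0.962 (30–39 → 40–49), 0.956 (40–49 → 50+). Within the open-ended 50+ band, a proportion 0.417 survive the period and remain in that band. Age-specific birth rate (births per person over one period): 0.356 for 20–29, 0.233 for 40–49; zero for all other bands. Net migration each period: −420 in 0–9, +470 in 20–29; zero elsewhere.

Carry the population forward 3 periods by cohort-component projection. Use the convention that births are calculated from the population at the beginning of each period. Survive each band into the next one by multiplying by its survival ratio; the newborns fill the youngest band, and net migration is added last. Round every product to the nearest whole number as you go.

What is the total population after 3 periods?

48242

(Groups numbered youngest = 1 to oldest = 6.)
After projecting period 1:
Births: 9800 * 0.356 = 3489 ; 9300 * 0.233 = 2167 — total 5656
Group 2: 14200 * 0.965 = 13703
Group 3: 4000 * 0.976 = 3904
Group 4: 9800 * 0.979 = 9594
Group 5: 10400 * 0.962 = 10005
Group 6: 9300 * 0.956 + 11100 * 0.417 = 8891 + 4629 = 13520
Net migration: Group 1 − 420 → 5236; Group 3 + 470 → 4374
Giving 5236 / 13703 / 4374 / 9594 / 10005 / 13520.
After projecting period 2:
Births: 4374 * 0.356 = 1557 ; 10005 * 0.233 = 2331 — total 3888
Group 2: 5236 * 0.965 = 5053
Group 3: 13703 * 0.976 = 13374
Group 4: 4374 * 0.979 = 4282
Group 5: 9594 * 0.962 = 9229
Group 6: 10005 * 0.956 + 13520 * 0.417 = 9565 + 5638 = 15203
Net migration: Group 1 − 420 → 3468; Group 3 + 470 → 13844
Giving 3468 / 5053 / 13844 / 4282 / 9229 / 15203.
After projecting period 3:
Births: 13844 * 0.356 = 4928 ; 9229 * 0.233 = 2150 — total 7078
Group 2: 3468 * 0.965 = 3347
Group 3: 5053 * 0.976 = 4932
Group 4: 13844 * 0.979 = 13553
Group 5: 4282 * 0.962 = 4119
Group 6: 9229 * 0.956 + 15203 * 0.417 = 8823 + 6340 = 15163
Net migration: Group 1 − 420 → 6658; Group 3 + 470 → 5402
Giving 6658 / 3347 / 5402 / 13553 / 4119 / 15163.
Total after period 3: 6658 + 3347 + 5402 + 13553 + 4119 + 15163 = 48242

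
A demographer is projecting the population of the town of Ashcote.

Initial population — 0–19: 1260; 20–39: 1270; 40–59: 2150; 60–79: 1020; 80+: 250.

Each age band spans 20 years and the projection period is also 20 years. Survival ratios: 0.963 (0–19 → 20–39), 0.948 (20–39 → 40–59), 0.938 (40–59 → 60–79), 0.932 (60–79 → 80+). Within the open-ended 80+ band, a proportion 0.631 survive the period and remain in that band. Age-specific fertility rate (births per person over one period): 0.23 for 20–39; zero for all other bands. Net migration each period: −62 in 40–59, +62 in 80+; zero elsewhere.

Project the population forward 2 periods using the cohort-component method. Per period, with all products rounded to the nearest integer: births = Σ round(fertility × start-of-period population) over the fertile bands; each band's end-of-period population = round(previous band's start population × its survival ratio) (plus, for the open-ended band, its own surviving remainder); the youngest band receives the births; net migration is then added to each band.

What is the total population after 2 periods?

After projecting period 1:
Births: 1270 × 0.23 = 292
20–39: 1260 × 0.963 = 1213
40–59: 1270 × 0.948 = 1204
60–79: 2150 × 0.938 = 2017
80+: 1020 × 0.932 + 250 × 0.631 = 951 + 158 = 1109
Net migration: 40–59 − 62 → 1142; 80+ + 62 → 1171
→ [292, 1213, 1142, 2017, 1171]
After projecting period 2:
Births: 1213 × 0.23 = 279
20–39: 292 × 0.963 = 281
40–59: 1213 × 0.948 = 1150
60–79: 1142 × 0.938 = 1071
80+: 2017 × 0.932 + 1171 × 0.631 = 1880 + 739 = 2619
Net migration: 40–59 − 62 → 1088; 80+ + 62 → 2681
→ [279, 281, 1088, 1071, 2681]
Total after period 2: 279 + 281 + 1088 + 1071 + 2681 = 5400

5400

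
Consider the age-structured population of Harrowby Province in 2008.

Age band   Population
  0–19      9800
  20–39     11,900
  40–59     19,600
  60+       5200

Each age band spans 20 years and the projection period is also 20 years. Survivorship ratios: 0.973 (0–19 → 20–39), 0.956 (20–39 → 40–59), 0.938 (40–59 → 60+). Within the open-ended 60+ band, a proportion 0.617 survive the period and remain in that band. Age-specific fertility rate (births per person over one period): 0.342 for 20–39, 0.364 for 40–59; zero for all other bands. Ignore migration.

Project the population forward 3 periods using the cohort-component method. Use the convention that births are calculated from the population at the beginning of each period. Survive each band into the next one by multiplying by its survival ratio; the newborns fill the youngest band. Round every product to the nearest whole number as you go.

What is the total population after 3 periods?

48023

[period 1]
Births: 11900 × 0.342 = 4070 ; 19600 × 0.364 = 7134 ⇒ total 11204
20–39: 9800 × 0.973 = 9535
40–59: 11900 × 0.956 = 11376
60+: 19600 × 0.938 + 5200 × 0.617 = 18385 + 3208 = 21593
Population now: 0–19=11204, 20–39=9535, 40–59=11376, 60+=21593
[period 2]
Births: 9535 × 0.342 = 3261 ; 11376 × 0.364 = 4141 ⇒ total 7402
20–39: 11204 × 0.973 = 10901
40–59: 9535 × 0.956 = 9115
60+: 11376 × 0.938 + 21593 × 0.617 = 10671 + 13323 = 23994
Population now: 0–19=7402, 20–39=10901, 40–59=9115, 60+=23994
[period 3]
Births: 10901 × 0.342 = 3728 ; 9115 × 0.364 = 3318 ⇒ total 7046
20–39: 7402 × 0.973 = 7202
40–59: 10901 × 0.956 = 10421
60+: 9115 × 0.938 + 23994 × 0.617 = 8550 + 14804 = 23354
Population now: 0–19=7046, 20–39=7202, 40–59=10421, 60+=23354
Total after period 3: 7046 + 7202 + 10421 + 23354 = 48023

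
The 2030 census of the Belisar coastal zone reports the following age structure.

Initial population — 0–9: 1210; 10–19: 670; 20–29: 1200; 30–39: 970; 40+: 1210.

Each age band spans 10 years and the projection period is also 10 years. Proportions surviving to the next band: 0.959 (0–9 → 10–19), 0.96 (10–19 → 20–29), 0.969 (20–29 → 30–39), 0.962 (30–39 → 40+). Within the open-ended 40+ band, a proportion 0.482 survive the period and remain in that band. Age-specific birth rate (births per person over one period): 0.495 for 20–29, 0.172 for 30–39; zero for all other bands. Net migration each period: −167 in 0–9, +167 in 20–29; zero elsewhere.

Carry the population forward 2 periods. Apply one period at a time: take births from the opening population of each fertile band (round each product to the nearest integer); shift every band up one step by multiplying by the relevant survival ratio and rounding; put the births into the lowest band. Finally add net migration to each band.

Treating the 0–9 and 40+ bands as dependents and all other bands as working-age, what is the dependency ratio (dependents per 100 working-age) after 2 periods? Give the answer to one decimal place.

86.6

— Period 1 —
Births: 1200 × 0.495 = 594  |  970 × 0.172 = 167 → 761
10–19: 1210 × 0.959 = 1160
20–29: 670 × 0.96 = 643
30–39: 1200 × 0.969 = 1163
40+: 970 × 0.962 + 1210 × 0.482 = 933 + 583 = 1516
Net migration: 0–9 − 167 → 594; 20–29 + 167 → 810
Giving 594 / 1160 / 810 / 1163 / 1516.
— Period 2 —
Births: 810 × 0.495 = 401  |  1163 × 0.172 = 200 → 601
10–19: 594 × 0.959 = 570
20–29: 1160 × 0.96 = 1114
30–39: 810 × 0.969 = 785
40+: 1163 × 0.962 + 1516 × 0.482 = 1119 + 731 = 1850
Net migration: 0–9 − 167 → 434; 20–29 + 167 → 1281
Giving 434 / 570 / 1281 / 785 / 1850.
Dependents (band 0–9 + band 40+) = 434 + 1850 = 2284; working-age = 2636; ratio = 2284/2636 × 100 = 86.6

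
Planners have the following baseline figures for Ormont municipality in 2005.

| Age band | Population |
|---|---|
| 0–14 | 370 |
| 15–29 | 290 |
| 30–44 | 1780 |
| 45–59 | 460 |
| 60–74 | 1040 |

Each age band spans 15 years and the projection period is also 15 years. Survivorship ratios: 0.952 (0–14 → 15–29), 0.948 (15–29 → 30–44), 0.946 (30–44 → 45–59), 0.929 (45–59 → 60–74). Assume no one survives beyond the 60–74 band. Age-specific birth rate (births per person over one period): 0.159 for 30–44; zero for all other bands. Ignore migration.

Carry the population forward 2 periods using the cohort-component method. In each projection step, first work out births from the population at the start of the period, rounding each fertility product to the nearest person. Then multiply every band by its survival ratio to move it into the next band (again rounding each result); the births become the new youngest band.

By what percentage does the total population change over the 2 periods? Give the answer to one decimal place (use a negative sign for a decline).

-37.3

Period 1:
Births: 1780 × 0.159 = 283
15–29: 370 × 0.952 = 352
30–44: 290 × 0.948 = 275
45–59: 1780 × 0.946 = 1684
60–74: 460 × 0.929 = 427
Giving 283 / 352 / 275 / 1684 / 427.
Period 2:
Births: 275 × 0.159 = 44
15–29: 283 × 0.952 = 269
30–44: 352 × 0.948 = 334
45–59: 275 × 0.946 = 260
60–74: 1684 × 0.929 = 1564
Giving 44 / 269 / 334 / 260 / 1564.
Total: 3940 → 2471; change = -1469; percentage change = -37.3%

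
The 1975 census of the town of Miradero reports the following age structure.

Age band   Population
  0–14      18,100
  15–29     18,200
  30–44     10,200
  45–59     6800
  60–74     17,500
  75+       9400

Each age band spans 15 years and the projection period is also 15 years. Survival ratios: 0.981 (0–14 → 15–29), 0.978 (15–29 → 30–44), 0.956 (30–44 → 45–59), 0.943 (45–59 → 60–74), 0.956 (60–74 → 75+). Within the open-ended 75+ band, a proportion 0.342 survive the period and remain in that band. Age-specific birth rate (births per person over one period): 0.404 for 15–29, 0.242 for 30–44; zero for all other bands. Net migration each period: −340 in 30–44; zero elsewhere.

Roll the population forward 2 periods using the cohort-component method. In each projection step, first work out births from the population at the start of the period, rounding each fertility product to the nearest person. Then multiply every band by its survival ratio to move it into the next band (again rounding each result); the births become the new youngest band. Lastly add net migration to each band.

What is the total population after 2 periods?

Period 1.
Births: 18200 × 0.404 = 7353, 10200 × 0.242 = 2468 → 9821
15–29: 18100 × 0.981 = 17756
30–44: 18200 × 0.978 = 17800
45–59: 10200 × 0.956 = 9751
60–74: 6800 × 0.943 = 6412
75+: 17500 × 0.956 + 9400 × 0.342 = 16730 + 3215 = 19945
Net migration: 30–44 − 340 → 17460
Population now: 0–14=9821, 15–29=17756, 30–44=17460, 45–59=9751, 60–74=6412, 75+=19945
Period 2.
Births: 17756 × 0.404 = 7173, 17460 × 0.242 = 4225 → 11398
15–29: 9821 × 0.981 = 9634
30–44: 17756 × 0.978 = 17365
45–59: 17460 × 0.956 = 16692
60–74: 9751 × 0.943 = 9195
75+: 6412 × 0.956 + 19945 × 0.342 = 6130 + 6821 = 12951
Net migration: 30–44 − 340 → 17025
Population now: 0–14=11398, 15–29=9634, 30–44=17025, 45–59=16692, 60–74=9195, 75+=12951
Total after period 2: 11398 + 9634 + 17025 + 16692 + 9195 + 12951 = 76895

76895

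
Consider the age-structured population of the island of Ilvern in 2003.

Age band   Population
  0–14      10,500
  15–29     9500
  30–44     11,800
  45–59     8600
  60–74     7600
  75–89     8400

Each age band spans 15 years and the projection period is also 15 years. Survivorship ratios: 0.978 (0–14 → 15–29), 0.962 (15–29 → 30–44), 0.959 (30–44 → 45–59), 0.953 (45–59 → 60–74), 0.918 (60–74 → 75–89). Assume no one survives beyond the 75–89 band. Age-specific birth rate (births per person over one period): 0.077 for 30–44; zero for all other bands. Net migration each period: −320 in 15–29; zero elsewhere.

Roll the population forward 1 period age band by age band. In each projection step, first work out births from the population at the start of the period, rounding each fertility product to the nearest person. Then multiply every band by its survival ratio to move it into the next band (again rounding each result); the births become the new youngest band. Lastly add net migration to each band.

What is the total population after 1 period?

46486

(Groups numbered youngest = 1 to oldest = 6.)
Period 1.
Births: 11800 × 0.077 = 909
Group 2: 10500 × 0.978 = 10269
Group 3: 9500 × 0.962 = 9139
Group 4: 11800 × 0.959 = 11316
Group 5: 8600 × 0.953 = 8196
Group 6: 7600 × 0.918 = 6977
Net migration: Group 2 − 320 → 9949
End of period: [909, 9949, 9139, 11316, 8196, 6977]
Total after period 1: 909 + 9949 + 9139 + 11316 + 8196 + 6977 = 46486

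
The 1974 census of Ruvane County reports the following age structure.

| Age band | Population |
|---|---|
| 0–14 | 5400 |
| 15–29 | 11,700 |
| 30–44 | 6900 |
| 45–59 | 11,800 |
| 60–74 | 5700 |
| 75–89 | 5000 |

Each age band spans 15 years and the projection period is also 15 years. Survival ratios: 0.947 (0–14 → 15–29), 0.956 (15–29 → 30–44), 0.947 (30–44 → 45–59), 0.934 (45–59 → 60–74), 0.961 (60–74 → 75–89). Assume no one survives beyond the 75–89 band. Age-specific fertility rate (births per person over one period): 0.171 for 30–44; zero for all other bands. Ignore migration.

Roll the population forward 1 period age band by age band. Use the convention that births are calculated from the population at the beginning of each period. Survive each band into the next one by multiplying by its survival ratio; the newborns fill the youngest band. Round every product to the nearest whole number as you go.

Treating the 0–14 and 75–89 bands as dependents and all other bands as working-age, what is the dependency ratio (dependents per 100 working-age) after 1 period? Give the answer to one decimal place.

Numbering the groups 1..6 from youngest to oldest:
— Period 1 —
Births: 6900 × 0.171 = 1180
Group 2: 5400 × 0.947 = 5114
Group 3: 11700 × 0.956 = 11185
Group 4: 6900 × 0.947 = 6534
Group 5: 11800 × 0.934 = 11021
Group 6: 5700 × 0.961 = 5478
End of period: [1180, 5114, 11185, 6534, 11021, 5478]
Dependents (band 0–14 + band 75–89) = 1180 + 5478 = 6658; working-age = 33854; ratio = 6658/33854 × 100 = 19.7

19.7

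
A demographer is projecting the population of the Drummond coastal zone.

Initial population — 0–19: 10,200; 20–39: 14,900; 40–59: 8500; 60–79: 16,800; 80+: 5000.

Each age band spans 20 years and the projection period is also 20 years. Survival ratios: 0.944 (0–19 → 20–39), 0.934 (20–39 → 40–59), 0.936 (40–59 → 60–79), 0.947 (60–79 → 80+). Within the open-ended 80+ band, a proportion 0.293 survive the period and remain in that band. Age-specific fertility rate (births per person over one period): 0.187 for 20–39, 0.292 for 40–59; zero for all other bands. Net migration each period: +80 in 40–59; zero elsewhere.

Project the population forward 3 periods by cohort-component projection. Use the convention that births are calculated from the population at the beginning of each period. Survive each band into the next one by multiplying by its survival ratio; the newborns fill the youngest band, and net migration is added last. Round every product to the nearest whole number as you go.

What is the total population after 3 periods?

38460

Numbering the bands 1..5 from youngest to oldest:
[period 1]
Births: 14900 × 0.187 = 2786, 8500 × 0.292 = 2482 ⇒ total 5268
Band 2: 10200 × 0.944 = 9629
Band 3: 14900 × 0.934 = 13917
Band 4: 8500 × 0.936 = 7956
Band 5: 16800 × 0.947 + 5000 × 0.293 = 15910 + 1465 = 17375
Net migration: Band 3 + 80 → 13997
Population now: 0–19=5268, 20–39=9629, 40–59=13997, 60–79=7956, 80+=17375
[period 2]
Births: 9629 × 0.187 = 1801, 13997 × 0.292 = 4087 ⇒ total 5888
Band 2: 5268 × 0.944 = 4973
Band 3: 9629 × 0.934 = 8993
Band 4: 13997 × 0.936 = 13101
Band 5: 7956 × 0.947 + 17375 × 0.293 = 7534 + 5091 = 12625
Net migration: Band 3 + 80 → 9073
Population now: 0–19=5888, 20–39=4973, 40–59=9073, 60–79=13101, 80+=12625
[period 3]
Births: 4973 × 0.187 = 930, 9073 × 0.292 = 2649 ⇒ total 3579
Band 2: 5888 × 0.944 = 5558
Band 3: 4973 × 0.934 = 4645
Band 4: 9073 × 0.936 = 8492
Band 5: 13101 × 0.947 + 12625 × 0.293 = 12407 + 3699 = 16106
Net migration: Band 3 + 80 → 4725
Population now: 0–19=3579, 20–39=5558, 40–59=4725, 60–79=8492, 80+=16106
Total after period 3: 3579 + 5558 + 4725 + 8492 + 16106 = 38460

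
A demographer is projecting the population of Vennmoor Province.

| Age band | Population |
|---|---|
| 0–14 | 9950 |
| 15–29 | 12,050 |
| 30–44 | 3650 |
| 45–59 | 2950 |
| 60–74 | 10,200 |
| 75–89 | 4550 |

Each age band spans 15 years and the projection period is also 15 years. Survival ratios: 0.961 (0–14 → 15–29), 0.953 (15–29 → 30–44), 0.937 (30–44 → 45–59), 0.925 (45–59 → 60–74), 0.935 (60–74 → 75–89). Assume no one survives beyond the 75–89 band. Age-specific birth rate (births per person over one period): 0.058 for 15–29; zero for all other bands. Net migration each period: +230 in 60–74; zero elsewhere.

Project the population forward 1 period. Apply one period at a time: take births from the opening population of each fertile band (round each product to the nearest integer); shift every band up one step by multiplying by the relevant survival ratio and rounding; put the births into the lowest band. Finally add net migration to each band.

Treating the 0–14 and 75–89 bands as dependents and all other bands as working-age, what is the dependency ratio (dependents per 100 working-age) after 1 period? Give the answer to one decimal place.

37.3

Numbering the bands 1..6 from youngest to oldest:
— Period 1 —
Births: 12050 × 0.058 = 699
Band 2: 9950 × 0.961 = 9562
Band 3: 12050 × 0.953 = 11484
Band 4: 3650 × 0.937 = 3420
Band 5: 2950 × 0.925 = 2729
Band 6: 10200 × 0.935 = 9537
Net migration: Band 5 + 230 → 2959
End of period: [699, 9562, 11484, 3420, 2959, 9537]
Dependents (band 0–14 + band 75–89) = 699 + 9537 = 10236; working-age = 27425; ratio = 10236/27425 × 100 = 37.3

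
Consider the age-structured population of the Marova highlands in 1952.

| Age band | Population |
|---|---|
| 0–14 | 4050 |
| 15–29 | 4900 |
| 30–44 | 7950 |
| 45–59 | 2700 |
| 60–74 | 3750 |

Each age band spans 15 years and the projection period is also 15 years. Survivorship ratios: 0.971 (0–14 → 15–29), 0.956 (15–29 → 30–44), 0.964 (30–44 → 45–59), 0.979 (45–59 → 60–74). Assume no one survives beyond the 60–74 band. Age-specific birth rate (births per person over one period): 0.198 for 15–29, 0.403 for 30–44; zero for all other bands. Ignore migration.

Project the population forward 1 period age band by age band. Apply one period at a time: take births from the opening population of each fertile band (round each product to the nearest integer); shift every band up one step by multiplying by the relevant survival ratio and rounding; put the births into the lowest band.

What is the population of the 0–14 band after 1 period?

4174

(Groups numbered youngest = 1 to oldest = 5.)
After projecting period 1:
Births: 4900 * 0.198 = 970 ; 7950 * 0.403 = 3204 → total 4174
Group 2: 4050 * 0.971 = 3933
Group 3: 4900 * 0.956 = 4684
Group 4: 7950 * 0.964 = 7664
Group 5: 2700 * 0.979 = 2643
Population now: 0–14=4174, 15–29=3933, 30–44=4684, 45–59=7664, 60–74=2643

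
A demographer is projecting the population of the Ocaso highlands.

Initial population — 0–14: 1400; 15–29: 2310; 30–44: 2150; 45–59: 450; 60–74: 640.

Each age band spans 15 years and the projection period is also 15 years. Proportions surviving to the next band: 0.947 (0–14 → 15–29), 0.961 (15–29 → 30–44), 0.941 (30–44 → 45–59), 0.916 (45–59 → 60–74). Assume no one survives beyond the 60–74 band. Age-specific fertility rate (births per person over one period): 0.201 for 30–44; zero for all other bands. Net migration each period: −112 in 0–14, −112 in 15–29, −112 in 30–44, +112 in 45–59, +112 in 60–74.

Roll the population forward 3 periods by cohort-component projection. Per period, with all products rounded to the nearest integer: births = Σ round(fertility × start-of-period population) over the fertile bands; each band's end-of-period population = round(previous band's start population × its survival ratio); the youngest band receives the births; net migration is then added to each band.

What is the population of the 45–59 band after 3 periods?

Period 1:
Births: 2150 * 0.201 = 432
15–29: 1400 * 0.947 = 1326
30–44: 2310 * 0.961 = 2220
45–59: 2150 * 0.941 = 2023
60–74: 450 * 0.916 = 412
Net migration: 0–14 − 112 → 320; 15–29 − 112 → 1214; 30–44 − 112 → 2108; 45–59 + 112 → 2135; 60–74 + 112 → 524
Population now: 0–14=320, 15–29=1214, 30–44=2108, 45–59=2135, 60–74=524
Period 2:
Births: 2108 * 0.201 = 424
15–29: 320 * 0.947 = 303
30–44: 1214 * 0.961 = 1167
45–59: 2108 * 0.941 = 1984
60–74: 2135 * 0.916 = 1956
Net migration: 0–14 − 112 → 312; 15–29 − 112 → 191; 30–44 − 112 → 1055; 45–59 + 112 → 2096; 60–74 + 112 → 2068
Population now: 0–14=312, 15–29=191, 30–44=1055, 45–59=2096, 60–74=2068
Period 3:
Births: 1055 * 0.201 = 212
15–29: 312 * 0.947 = 295
30–44: 191 * 0.961 = 184
45–59: 1055 * 0.941 = 993
60–74: 2096 * 0.916 = 1920
Net migration: 0–14 − 112 → 100; 15–29 − 112 → 183; 30–44 − 112 → 72; 45–59 + 112 → 1105; 60–74 + 112 → 2032
Population now: 0–14=100, 15–29=183, 30–44=72, 45–59=1105, 60–74=2032

1105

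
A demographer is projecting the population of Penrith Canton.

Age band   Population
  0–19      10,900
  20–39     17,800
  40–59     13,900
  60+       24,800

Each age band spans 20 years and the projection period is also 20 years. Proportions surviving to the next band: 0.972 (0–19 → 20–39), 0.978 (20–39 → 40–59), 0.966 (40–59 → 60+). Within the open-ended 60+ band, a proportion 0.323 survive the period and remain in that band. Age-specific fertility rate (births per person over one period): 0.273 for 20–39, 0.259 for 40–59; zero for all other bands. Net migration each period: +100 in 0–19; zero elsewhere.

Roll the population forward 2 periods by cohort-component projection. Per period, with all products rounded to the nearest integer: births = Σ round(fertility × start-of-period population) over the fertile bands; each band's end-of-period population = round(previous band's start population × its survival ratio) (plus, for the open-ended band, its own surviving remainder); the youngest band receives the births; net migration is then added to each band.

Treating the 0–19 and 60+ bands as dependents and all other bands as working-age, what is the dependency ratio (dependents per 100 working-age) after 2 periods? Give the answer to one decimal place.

167.2

(Bands numbered youngest = 1 to oldest = 4.)
Period 1.
Births: 17800 × 0.273 = 4859, 13900 × 0.259 = 3600 — total 8459
Band 2: 10900 × 0.972 = 10595
Band 3: 17800 × 0.978 = 17408
Band 4: 13900 × 0.966 + 24800 × 0.323 = 13427 + 8010 = 21437
Net migration: Band 1 + 100 → 8559
Population now: 0–19=8559, 20–39=10595, 40–59=17408, 60+=21437
Period 2.
Births: 10595 × 0.273 = 2892, 17408 × 0.259 = 4509 — total 7401
Band 2: 8559 × 0.972 = 8319
Band 3: 10595 × 0.978 = 10362
Band 4: 17408 × 0.966 + 21437 × 0.323 = 16816 + 6924 = 23740
Net migration: Band 1 + 100 → 7501
Population now: 0–19=7501, 20–39=8319, 40–59=10362, 60+=23740
Dependents (band 0–19 + band 60+) = 7501 + 23740 = 31241; working-age = 18681; ratio = 31241/18681 × 100 = 167.2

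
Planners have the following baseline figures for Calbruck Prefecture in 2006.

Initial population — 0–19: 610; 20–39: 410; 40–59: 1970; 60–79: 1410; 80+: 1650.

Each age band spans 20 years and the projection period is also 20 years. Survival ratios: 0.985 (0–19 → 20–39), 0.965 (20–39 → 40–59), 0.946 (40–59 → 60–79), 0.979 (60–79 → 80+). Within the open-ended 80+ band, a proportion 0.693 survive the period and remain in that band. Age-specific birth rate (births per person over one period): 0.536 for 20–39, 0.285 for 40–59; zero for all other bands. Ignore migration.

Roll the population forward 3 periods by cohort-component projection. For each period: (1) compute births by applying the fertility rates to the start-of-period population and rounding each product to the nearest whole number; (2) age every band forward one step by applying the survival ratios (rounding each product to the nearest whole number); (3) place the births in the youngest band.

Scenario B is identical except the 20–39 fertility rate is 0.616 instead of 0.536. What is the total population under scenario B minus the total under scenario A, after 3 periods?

(Bands numbered youngest = 1 to oldest = 5.)
Period 1.
Births: 410 * 0.536 = 220 ; 1970 * 0.285 = 561 ⇒ total 781
Band 2: 610 * 0.985 = 601
Band 3: 410 * 0.965 = 396
Band 4: 1970 * 0.946 = 1864
Band 5: 1410 * 0.979 + 1650 * 0.693 = 1380 + 1143 = 2523
End of period: [781, 601, 396, 1864, 2523]
Period 2.
Births: 601 * 0.536 = 322 ; 396 * 0.285 = 113 ⇒ total 435
Band 2: 781 * 0.985 = 769
Band 3: 601 * 0.965 = 580
Band 4: 396 * 0.946 = 375
Band 5: 1864 * 0.979 + 2523 * 0.693 = 1825 + 1748 = 3573
End of period: [435, 769, 580, 375, 3573]
Period 3.
Births: 769 * 0.536 = 412 ; 580 * 0.285 = 165 ⇒ total 577
Band 2: 435 * 0.985 = 428
Band 3: 769 * 0.965 = 742
Band 4: 580 * 0.946 = 549
Band 5: 375 * 0.979 + 3573 * 0.693 = 367 + 2476 = 2843
End of period: [577, 428, 742, 549, 2843]
Scenario A total after 3 periods: 5139
Scenario B projection —
Period 1.
Births: 410 * 0.616 = 253 ; 1970 * 0.285 = 561 ⇒ total 814
Band 2: 610 * 0.985 = 601
Band 3: 410 * 0.965 = 396
Band 4: 1970 * 0.946 = 1864
Band 5: 1410 * 0.979 + 1650 * 0.693 = 1380 + 1143 = 2523
End of period: [814, 601, 396, 1864, 2523]
Period 2.
Births: 601 * 0.616 = 370 ; 396 * 0.285 = 113 ⇒ total 483
Band 2: 814 * 0.985 = 802
Band 3: 601 * 0.965 = 580
Band 4: 396 * 0.946 = 375
Band 5: 1864 * 0.979 + 2523 * 0.693 = 1825 + 1748 = 3573
End of period: [483, 802, 580, 375, 3573]
Period 3.
Births: 802 * 0.616 = 494 ; 580 * 0.285 = 165 ⇒ total 659
Band 2: 483 * 0.985 = 476
Band 3: 802 * 0.965 = 774
Band 4: 580 * 0.946 = 549
Band 5: 375 * 0.979 + 3573 * 0.693 = 367 + 2476 = 2843
End of period: [659, 476, 774, 549, 2843]
Scenario B total after 3 periods: 5301
Difference B − A = 5301 − 5139 = 162

162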